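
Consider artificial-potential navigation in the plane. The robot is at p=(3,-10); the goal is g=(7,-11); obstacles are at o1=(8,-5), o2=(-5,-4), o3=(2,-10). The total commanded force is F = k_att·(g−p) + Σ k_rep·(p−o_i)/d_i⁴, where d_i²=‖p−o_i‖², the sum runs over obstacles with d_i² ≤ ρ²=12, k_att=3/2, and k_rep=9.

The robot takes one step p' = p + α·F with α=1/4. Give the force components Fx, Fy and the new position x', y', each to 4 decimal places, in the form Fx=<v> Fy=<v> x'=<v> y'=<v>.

F_att = 3/2·(g−p) = 3/2·(4,-1) = (6.0000,-1.5000)
o1: d²=50 > ρ²=12 → inactive
o2: d²=100 > ρ²=12 → inactive
o3: d²=1 ≤ ρ²=12; F_rep = 9·(1,0)/1² = (9.0000,0.0000)
F = F_att + ΣF_rep = (15.0000,-1.5000)
p' = p + 1/4·F = (6.7500,-10.3750)

Fx=15.0000 Fy=-1.5000 x'=6.7500 y'=-10.3750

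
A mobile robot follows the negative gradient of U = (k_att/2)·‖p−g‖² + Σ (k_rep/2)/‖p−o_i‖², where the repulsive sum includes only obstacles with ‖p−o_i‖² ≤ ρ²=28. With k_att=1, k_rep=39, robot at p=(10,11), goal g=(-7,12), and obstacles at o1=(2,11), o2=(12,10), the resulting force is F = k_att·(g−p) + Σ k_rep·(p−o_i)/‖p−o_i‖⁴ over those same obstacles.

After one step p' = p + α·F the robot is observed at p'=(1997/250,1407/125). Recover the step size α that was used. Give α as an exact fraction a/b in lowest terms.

α = 1/10

F_att = 1·(g−p) = 1·(-17,1) = (-17.0000,1.0000)
o1: d²=64 > ρ²=28 → inactive
o2: d²=5 ≤ ρ²=28; F_rep = 39·(-2,1)/5² = (-3.1200,1.5600)
F = F_att + ΣF_rep = (-20.1200,2.5600)
Δp = p'−p = (-2.0120,0.2560); α = Δx/Fx = (-503/250) / (-503/25) = 1/10
check: Δy/Fy = (32/125) / (64/25) = 1/10 ✓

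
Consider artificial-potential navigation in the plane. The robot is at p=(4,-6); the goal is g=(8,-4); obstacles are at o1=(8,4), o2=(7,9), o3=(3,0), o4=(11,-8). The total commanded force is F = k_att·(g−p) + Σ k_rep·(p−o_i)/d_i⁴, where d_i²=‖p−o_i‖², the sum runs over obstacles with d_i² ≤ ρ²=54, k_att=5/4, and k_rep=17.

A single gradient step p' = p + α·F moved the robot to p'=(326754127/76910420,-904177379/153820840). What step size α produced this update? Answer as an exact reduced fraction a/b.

F_att = 5/4·(g−p) = 5/4·(4,2) = (5.0000,2.5000)
o1: d²=116 > ρ²=54 → inactive
o2: d²=234 > ρ²=54 → inactive
o3: d²=37 ≤ ρ²=54; F_rep = 17·(1,-6)/37² = (0.0124,-0.0745)
o4: d²=53 ≤ ρ²=54; F_rep = 17·(-7,2)/53² = (-0.0424,0.0121)
F = F_att + ΣF_rep = (4.9701,2.4376)
Δp = p'−p = (0.2485,0.1219); α = Δx/Fx = (19112447/76910420) / (19112447/3845521) = 1/20
check: Δy/Fy = (18747661/153820840) / (18747661/7691042) = 1/20 ✓

α = 1/20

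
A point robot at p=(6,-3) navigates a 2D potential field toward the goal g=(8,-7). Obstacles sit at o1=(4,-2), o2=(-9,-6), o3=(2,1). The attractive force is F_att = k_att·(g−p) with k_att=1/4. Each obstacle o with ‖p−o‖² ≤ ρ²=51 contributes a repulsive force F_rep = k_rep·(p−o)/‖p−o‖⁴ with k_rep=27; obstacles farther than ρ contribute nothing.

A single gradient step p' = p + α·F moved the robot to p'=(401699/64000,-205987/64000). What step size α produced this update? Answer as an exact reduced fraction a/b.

F_att = 1/4·(g−p) = 1/4·(2,-4) = (0.5000,-1.0000)
o1: d²=5 ≤ ρ²=51; F_rep = 27·(2,-1)/5² = (2.1600,-1.0800)
o2: d²=234 > ρ²=51 → inactive
o3: d²=32 ≤ ρ²=51; F_rep = 27·(4,-4)/32² = (0.1055,-0.1055)
F = F_att + ΣF_rep = (2.7655,-2.1855)
Δp = p'−p = (0.2765,-0.2185); α = Δx/Fx = (17699/64000) / (17699/6400) = 1/10
check: Δy/Fy = (-13987/64000) / (-13987/6400) = 1/10 ✓

α = 1/10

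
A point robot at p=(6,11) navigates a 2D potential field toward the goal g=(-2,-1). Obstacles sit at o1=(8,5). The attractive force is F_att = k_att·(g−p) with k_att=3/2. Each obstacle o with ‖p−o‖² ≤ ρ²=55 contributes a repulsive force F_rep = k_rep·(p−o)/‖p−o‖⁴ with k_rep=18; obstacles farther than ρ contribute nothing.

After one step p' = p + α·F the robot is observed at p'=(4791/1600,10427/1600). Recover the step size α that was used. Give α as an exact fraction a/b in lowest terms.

F_att = 3/2·(g−p) = 3/2·(-8,-12) = (-12.0000,-18.0000)
o1: d²=40 ≤ ρ²=55; F_rep = 18·(-2,6)/40² = (-0.0225,0.0675)
F = F_att + ΣF_rep = (-12.0225,-17.9325)
Δp = p'−p = (-3.0056,-4.4831); α = Δx/Fx = (-4809/1600) / (-4809/400) = 1/4
check: Δy/Fy = (-7173/1600) / (-7173/400) = 1/4 ✓

α = 1/4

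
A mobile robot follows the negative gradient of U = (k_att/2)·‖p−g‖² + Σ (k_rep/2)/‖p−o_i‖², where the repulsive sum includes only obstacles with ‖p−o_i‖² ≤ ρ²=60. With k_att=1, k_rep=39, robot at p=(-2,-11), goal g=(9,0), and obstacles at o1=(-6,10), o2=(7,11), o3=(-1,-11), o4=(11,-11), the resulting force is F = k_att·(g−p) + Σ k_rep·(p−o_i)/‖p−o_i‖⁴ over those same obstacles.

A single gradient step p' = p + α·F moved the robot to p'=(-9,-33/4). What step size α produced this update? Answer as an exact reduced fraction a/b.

α = 1/4

F_att = 1·(g−p) = 1·(11,11) = (11.0000,11.0000)
o1: d²=457 > ρ²=60 → inactive
o2: d²=565 > ρ²=60 → inactive
o3: d²=1 ≤ ρ²=60; F_rep = 39·(-1,0)/1² = (-39.0000,0.0000)
o4: d²=169 > ρ²=60 → inactive
F = F_att + ΣF_rep = (-28.0000,11.0000)
Δp = p'−p = (-7.0000,2.7500); α = Δx/Fx = (-7) / (-28) = 1/4
check: Δy/Fy = (11/4) / (11) = 1/4 ✓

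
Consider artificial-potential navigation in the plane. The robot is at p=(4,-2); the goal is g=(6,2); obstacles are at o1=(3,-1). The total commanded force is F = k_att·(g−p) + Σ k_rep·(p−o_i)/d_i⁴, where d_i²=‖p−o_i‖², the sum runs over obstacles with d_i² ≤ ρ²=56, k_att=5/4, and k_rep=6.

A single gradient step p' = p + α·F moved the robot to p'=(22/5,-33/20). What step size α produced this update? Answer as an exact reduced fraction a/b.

α = 1/10

F_att = 5/4·(g−p) = 5/4·(2,4) = (2.5000,5.0000)
o1: d²=2 ≤ ρ²=56; F_rep = 6·(1,-1)/2² = (1.5000,-1.5000)
F = F_att + ΣF_rep = (4.0000,3.5000)
Δp = p'−p = (0.4000,0.3500); α = Δx/Fx = (2/5) / (4) = 1/10
check: Δy/Fy = (7/20) / (7/2) = 1/10 ✓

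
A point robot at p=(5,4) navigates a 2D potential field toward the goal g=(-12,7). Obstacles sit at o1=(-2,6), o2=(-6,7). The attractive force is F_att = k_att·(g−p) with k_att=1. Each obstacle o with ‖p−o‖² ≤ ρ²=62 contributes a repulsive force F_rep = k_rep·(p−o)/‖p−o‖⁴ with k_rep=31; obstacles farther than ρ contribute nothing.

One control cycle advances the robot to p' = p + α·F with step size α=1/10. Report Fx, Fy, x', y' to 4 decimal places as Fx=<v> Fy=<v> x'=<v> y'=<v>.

F_att = 1·(g−p) = 1·(-17,3) = (-17.0000,3.0000)
o1: d²=53 ≤ ρ²=62; F_rep = 31·(7,-2)/53² = (0.0773,-0.0221)
o2: d²=130 > ρ²=62 → inactive
F = F_att + ΣF_rep = (-16.9227,2.9779)
p' = p + 1/10·F = (3.3077,4.2978)

Fx=-16.9227 Fy=2.9779 x'=3.3077 y'=4.2978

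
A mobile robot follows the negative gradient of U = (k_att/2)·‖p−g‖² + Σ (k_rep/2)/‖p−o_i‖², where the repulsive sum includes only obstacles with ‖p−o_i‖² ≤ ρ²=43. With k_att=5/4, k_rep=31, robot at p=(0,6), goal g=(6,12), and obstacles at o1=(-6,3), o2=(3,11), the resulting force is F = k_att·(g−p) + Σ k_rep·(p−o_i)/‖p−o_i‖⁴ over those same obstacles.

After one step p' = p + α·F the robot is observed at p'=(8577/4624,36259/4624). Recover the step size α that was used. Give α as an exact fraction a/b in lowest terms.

F_att = 5/4·(g−p) = 5/4·(6,6) = (7.5000,7.5000)
o1: d²=45 > ρ²=43 → inactive
o2: d²=34 ≤ ρ²=43; F_rep = 31·(-3,-5)/34² = (-0.0804,-0.1341)
F = F_att + ΣF_rep = (7.4196,7.3659)
Δp = p'−p = (1.8549,1.8415); α = Δx/Fx = (8577/4624) / (8577/1156) = 1/4
check: Δy/Fy = (8515/4624) / (8515/1156) = 1/4 ✓

α = 1/4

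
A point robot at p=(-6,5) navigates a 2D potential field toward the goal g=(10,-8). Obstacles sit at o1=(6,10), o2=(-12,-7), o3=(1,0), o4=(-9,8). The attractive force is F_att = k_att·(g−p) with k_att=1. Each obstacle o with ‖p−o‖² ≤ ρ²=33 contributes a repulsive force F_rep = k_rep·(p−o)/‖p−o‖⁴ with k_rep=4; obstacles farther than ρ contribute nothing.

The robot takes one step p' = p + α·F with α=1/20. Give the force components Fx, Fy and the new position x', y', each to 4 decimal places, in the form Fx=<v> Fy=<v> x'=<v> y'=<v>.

Fx=16.0370 Fy=-13.0370 x'=-5.1981 y'=4.3481

F_att = 1·(g−p) = 1·(16,-13) = (16.0000,-13.0000)
o1: d²=169 > ρ²=33 → inactive
o2: d²=180 > ρ²=33 → inactive
o3: d²=74 > ρ²=33 → inactive
o4: d²=18 ≤ ρ²=33; F_rep = 4·(3,-3)/18² = (0.0370,-0.0370)
F = F_att + ΣF_rep = (16.0370,-13.0370)
p' = p + 1/20·F = (-5.1981,4.3481)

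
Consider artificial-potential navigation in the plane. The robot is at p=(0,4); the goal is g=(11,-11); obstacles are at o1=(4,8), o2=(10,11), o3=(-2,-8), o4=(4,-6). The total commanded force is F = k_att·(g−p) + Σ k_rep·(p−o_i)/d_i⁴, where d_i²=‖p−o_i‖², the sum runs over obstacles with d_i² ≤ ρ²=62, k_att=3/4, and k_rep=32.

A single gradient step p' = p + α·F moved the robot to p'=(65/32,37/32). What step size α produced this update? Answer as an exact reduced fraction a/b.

α = 1/4

F_att = 3/4·(g−p) = 3/4·(11,-15) = (8.2500,-11.2500)
o1: d²=32 ≤ ρ²=62; F_rep = 32·(-4,-4)/32² = (-0.1250,-0.1250)
o2: d²=149 > ρ²=62 → inactive
o3: d²=148 > ρ²=62 → inactive
o4: d²=116 > ρ²=62 → inactive
F = F_att + ΣF_rep = (8.1250,-11.3750)
Δp = p'−p = (2.0312,-2.8438); α = Δx/Fx = (65/32) / (65/8) = 1/4
check: Δy/Fy = (-91/32) / (-91/8) = 1/4 ✓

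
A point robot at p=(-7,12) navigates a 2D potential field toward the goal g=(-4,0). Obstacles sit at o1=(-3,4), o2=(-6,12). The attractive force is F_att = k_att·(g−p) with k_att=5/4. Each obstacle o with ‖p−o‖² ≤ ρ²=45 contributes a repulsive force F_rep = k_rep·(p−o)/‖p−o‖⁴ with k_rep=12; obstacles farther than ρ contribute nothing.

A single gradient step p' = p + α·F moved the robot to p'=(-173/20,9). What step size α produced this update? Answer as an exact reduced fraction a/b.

F_att = 5/4·(g−p) = 5/4·(3,-12) = (3.7500,-15.0000)
o1: d²=80 > ρ²=45 → inactive
o2: d²=1 ≤ ρ²=45; F_rep = 12·(-1,0)/1² = (-12.0000,0.0000)
F = F_att + ΣF_rep = (-8.2500,-15.0000)
Δp = p'−p = (-1.6500,-3.0000); α = Δx/Fx = (-33/20) / (-33/4) = 1/5
check: Δy/Fy = (-3) / (-15) = 1/5 ✓

α = 1/5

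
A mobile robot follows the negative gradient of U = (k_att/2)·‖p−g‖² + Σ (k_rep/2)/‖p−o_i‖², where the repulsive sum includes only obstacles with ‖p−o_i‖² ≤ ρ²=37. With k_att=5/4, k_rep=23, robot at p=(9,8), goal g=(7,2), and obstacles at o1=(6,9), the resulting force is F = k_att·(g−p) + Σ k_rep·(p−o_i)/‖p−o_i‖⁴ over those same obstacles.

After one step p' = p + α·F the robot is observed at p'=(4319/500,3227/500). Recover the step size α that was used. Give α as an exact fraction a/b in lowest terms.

α = 1/5

F_att = 5/4·(g−p) = 5/4·(-2,-6) = (-2.5000,-7.5000)
o1: d²=10 ≤ ρ²=37; F_rep = 23·(3,-1)/10² = (0.6900,-0.2300)
F = F_att + ΣF_rep = (-1.8100,-7.7300)
Δp = p'−p = (-0.3620,-1.5460); α = Δx/Fx = (-181/500) / (-181/100) = 1/5
check: Δy/Fy = (-773/500) / (-773/100) = 1/5 ✓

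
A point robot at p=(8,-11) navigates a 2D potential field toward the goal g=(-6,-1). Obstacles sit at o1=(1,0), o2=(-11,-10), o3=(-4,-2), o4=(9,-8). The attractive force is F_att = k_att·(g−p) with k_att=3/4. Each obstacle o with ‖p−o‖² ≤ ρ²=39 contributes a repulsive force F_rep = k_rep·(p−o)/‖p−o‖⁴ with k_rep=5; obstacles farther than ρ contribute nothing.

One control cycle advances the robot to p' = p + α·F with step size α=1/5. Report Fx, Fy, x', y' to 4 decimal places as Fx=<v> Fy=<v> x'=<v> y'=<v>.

F_att = 3/4·(g−p) = 3/4·(-14,10) = (-10.5000,7.5000)
o1: d²=170 > ρ²=39 → inactive
o2: d²=362 > ρ²=39 → inactive
o3: d²=225 > ρ²=39 → inactive
o4: d²=10 ≤ ρ²=39; F_rep = 5·(-1,-3)/10² = (-0.0500,-0.1500)
F = F_att + ΣF_rep = (-10.5500,7.3500)
p' = p + 1/5·F = (5.8900,-9.5300)

Fx=-10.5500 Fy=7.3500 x'=5.8900 y'=-9.5300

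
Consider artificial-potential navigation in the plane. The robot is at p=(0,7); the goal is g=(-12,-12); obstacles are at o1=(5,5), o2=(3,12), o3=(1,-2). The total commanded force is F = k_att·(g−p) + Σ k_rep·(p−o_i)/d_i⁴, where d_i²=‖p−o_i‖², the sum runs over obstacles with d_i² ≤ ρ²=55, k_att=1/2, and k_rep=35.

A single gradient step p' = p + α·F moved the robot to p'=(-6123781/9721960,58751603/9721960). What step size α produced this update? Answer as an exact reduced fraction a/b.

α = 1/10

F_att = 1/2·(g−p) = 1/2·(-12,-19) = (-6.0000,-9.5000)
o1: d²=29 ≤ ρ²=55; F_rep = 35·(-5,2)/29² = (-0.2081,0.0832)
o2: d²=34 ≤ ρ²=55; F_rep = 35·(-3,-5)/34² = (-0.0908,-0.1514)
o3: d²=82 > ρ²=55 → inactive
F = F_att + ΣF_rep = (-6.2989,-9.5681)
Δp = p'−p = (-0.6299,-0.9568); α = Δx/Fx = (-6123781/9721960) / (-6123781/972196) = 1/10
check: Δy/Fy = (-9302117/9721960) / (-9302117/972196) = 1/10 ✓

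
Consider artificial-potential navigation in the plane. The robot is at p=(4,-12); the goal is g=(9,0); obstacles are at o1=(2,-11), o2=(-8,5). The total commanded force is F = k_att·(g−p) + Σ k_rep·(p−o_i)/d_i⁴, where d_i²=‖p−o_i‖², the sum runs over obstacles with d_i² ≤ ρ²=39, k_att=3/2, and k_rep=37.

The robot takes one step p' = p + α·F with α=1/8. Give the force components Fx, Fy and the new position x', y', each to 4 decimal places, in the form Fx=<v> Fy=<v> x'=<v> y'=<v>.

Fx=10.4600 Fy=16.5200 x'=5.3075 y'=-9.9350

F_att = 3/2·(g−p) = 3/2·(5,12) = (7.5000,18.0000)
o1: d²=5 ≤ ρ²=39; F_rep = 37·(2,-1)/5² = (2.9600,-1.4800)
o2: d²=433 > ρ²=39 → inactive
F = F_att + ΣF_rep = (10.4600,16.5200)
p' = p + 1/8·F = (5.3075,-9.9350)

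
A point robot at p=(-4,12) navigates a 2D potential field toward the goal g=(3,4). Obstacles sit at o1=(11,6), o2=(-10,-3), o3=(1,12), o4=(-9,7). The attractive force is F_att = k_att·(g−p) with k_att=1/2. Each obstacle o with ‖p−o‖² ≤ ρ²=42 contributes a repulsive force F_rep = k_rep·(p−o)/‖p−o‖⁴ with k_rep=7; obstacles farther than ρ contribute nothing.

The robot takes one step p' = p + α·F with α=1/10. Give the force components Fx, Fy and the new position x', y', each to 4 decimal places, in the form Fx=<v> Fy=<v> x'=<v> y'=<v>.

F_att = 1/2·(g−p) = 1/2·(7,-8) = (3.5000,-4.0000)
o1: d²=261 > ρ²=42 → inactive
o2: d²=261 > ρ²=42 → inactive
o3: d²=25 ≤ ρ²=42; F_rep = 7·(-5,0)/25² = (-0.0560,0.0000)
o4: d²=50 > ρ²=42 → inactive
F = F_att + ΣF_rep = (3.4440,-4.0000)
p' = p + 1/10·F = (-3.6556,11.6000)

Fx=3.4440 Fy=-4.0000 x'=-3.6556 y'=11.6000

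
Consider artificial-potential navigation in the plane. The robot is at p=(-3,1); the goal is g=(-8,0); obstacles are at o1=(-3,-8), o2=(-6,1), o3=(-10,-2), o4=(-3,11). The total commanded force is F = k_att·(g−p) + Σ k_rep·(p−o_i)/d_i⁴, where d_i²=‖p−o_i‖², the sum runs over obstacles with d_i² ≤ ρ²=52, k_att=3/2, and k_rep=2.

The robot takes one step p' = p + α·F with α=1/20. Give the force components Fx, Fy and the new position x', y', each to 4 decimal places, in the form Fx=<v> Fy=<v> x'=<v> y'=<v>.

Fx=-7.4259 Fy=-1.5000 x'=-3.3713 y'=0.9250

F_att = 3/2·(g−p) = 3/2·(-5,-1) = (-7.5000,-1.5000)
o1: d²=81 > ρ²=52 → inactive
o2: d²=9 ≤ ρ²=52; F_rep = 2·(3,0)/9² = (0.0741,0.0000)
o3: d²=58 > ρ²=52 → inactive
o4: d²=100 > ρ²=52 → inactive
F = F_att + ΣF_rep = (-7.4259,-1.5000)
p' = p + 1/20·F = (-3.3713,0.9250)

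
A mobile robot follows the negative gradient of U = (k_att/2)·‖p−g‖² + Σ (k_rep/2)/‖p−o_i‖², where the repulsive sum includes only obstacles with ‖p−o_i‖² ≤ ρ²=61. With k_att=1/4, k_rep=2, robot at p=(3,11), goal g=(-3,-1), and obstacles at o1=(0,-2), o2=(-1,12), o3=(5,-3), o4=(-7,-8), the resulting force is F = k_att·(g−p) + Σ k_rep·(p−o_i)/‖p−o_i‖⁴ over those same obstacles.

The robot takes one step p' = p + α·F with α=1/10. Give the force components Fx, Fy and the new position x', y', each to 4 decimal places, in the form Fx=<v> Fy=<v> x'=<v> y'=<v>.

Fx=-1.4723 Fy=-3.0069 x'=2.8528 y'=10.6993

F_att = 1/4·(g−p) = 1/4·(-6,-12) = (-1.5000,-3.0000)
o1: d²=178 > ρ²=61 → inactive
o2: d²=17 ≤ ρ²=61; F_rep = 2·(4,-1)/17² = (0.0277,-0.0069)
o3: d²=200 > ρ²=61 → inactive
o4: d²=461 > ρ²=61 → inactive
F = F_att + ΣF_rep = (-1.4723,-3.0069)
p' = p + 1/10·F = (2.8528,10.6993)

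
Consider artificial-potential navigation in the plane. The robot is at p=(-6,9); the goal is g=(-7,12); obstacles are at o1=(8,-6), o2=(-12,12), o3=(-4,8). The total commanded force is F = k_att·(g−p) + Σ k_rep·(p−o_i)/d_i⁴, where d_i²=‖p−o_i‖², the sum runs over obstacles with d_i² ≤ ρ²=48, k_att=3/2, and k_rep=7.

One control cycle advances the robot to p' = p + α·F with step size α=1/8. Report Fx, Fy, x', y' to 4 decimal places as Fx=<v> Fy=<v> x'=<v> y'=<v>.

F_att = 3/2·(g−p) = 3/2·(-1,3) = (-1.5000,4.5000)
o1: d²=421 > ρ²=48 → inactive
o2: d²=45 ≤ ρ²=48; F_rep = 7·(6,-3)/45² = (0.0207,-0.0104)
o3: d²=5 ≤ ρ²=48; F_rep = 7·(-2,1)/5² = (-0.5600,0.2800)
F = F_att + ΣF_rep = (-2.0393,4.7696)
p' = p + 1/8·F = (-6.2549,9.5962)

Fx=-2.0393 Fy=4.7696 x'=-6.2549 y'=9.5962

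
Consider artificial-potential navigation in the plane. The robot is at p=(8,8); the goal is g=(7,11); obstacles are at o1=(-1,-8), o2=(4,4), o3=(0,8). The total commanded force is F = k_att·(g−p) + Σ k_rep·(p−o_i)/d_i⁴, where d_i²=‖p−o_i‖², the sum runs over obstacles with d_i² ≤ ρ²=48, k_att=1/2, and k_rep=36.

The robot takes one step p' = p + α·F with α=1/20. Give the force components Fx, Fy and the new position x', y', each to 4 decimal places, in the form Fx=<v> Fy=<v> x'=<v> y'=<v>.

F_att = 1/2·(g−p) = 1/2·(-1,3) = (-0.5000,1.5000)
o1: d²=337 > ρ²=48 → inactive
o2: d²=32 ≤ ρ²=48; F_rep = 36·(4,4)/32² = (0.1406,0.1406)
o3: d²=64 > ρ²=48 → inactive
F = F_att + ΣF_rep = (-0.3594,1.6406)
p' = p + 1/20·F = (7.9820,8.0820)

Fx=-0.3594 Fy=1.6406 x'=7.9820 y'=8.0820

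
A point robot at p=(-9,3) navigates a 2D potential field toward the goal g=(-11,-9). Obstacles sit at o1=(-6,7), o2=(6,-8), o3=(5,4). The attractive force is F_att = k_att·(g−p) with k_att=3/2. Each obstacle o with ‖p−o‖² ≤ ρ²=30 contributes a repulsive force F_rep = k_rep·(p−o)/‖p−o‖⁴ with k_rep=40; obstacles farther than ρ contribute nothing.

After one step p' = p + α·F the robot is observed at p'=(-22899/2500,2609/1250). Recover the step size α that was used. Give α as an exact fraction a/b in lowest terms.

α = 1/20

F_att = 3/2·(g−p) = 3/2·(-2,-12) = (-3.0000,-18.0000)
o1: d²=25 ≤ ρ²=30; F_rep = 40·(-3,-4)/25² = (-0.1920,-0.2560)
o2: d²=346 > ρ²=30 → inactive
o3: d²=197 > ρ²=30 → inactive
F = F_att + ΣF_rep = (-3.1920,-18.2560)
Δp = p'−p = (-0.1596,-0.9128); α = Δx/Fx = (-399/2500) / (-399/125) = 1/20
check: Δy/Fy = (-1141/1250) / (-2282/125) = 1/20 ✓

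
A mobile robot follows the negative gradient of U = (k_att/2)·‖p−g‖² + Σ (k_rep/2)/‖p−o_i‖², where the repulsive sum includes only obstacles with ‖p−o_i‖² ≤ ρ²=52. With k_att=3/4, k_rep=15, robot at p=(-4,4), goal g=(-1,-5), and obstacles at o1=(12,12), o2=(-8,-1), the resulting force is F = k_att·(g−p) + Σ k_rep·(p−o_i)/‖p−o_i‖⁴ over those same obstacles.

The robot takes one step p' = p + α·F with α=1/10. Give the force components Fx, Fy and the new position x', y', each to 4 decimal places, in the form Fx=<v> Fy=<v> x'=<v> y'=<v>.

F_att = 3/4·(g−p) = 3/4·(3,-9) = (2.2500,-6.7500)
o1: d²=320 > ρ²=52 → inactive
o2: d²=41 ≤ ρ²=52; F_rep = 15·(4,5)/41² = (0.0357,0.0446)
F = F_att + ΣF_rep = (2.2857,-6.7054)
p' = p + 1/10·F = (-3.7714,3.3295)

Fx=2.2857 Fy=-6.7054 x'=-3.7714 y'=3.3295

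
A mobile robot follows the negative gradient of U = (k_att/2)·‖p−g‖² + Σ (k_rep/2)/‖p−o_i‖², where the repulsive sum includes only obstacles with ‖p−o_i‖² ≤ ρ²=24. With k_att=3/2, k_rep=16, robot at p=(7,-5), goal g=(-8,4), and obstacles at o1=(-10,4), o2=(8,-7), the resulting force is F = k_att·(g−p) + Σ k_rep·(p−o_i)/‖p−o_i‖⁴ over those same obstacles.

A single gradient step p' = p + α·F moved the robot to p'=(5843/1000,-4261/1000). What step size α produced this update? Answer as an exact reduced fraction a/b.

F_att = 3/2·(g−p) = 3/2·(-15,9) = (-22.5000,13.5000)
o1: d²=370 > ρ²=24 → inactive
o2: d²=5 ≤ ρ²=24; F_rep = 16·(-1,2)/5² = (-0.6400,1.2800)
F = F_att + ΣF_rep = (-23.1400,14.7800)
Δp = p'−p = (-1.1570,0.7390); α = Δx/Fx = (-1157/1000) / (-1157/50) = 1/20
check: Δy/Fy = (739/1000) / (739/50) = 1/20 ✓

α = 1/20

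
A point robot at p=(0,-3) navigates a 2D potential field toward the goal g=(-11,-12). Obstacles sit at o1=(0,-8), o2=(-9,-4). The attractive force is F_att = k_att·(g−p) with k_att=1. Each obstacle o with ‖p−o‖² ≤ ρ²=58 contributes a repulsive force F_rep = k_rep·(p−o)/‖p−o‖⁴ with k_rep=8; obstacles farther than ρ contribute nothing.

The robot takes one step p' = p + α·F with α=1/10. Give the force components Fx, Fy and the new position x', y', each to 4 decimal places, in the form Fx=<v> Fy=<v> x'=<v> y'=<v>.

F_att = 1·(g−p) = 1·(-11,-9) = (-11.0000,-9.0000)
o1: d²=25 ≤ ρ²=58; F_rep = 8·(0,5)/25² = (0.0000,0.0640)
o2: d²=82 > ρ²=58 → inactive
F = F_att + ΣF_rep = (-11.0000,-8.9360)
p' = p + 1/10·F = (-1.1000,-3.8936)

Fx=-11.0000 Fy=-8.9360 x'=-1.1000 y'=-3.8936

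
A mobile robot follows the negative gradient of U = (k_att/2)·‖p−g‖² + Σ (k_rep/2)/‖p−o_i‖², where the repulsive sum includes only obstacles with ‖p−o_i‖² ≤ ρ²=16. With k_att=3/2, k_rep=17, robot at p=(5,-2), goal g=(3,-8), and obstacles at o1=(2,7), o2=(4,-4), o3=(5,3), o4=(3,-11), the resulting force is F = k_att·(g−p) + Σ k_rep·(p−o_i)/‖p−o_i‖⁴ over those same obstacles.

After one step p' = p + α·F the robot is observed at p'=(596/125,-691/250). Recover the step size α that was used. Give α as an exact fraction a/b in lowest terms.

α = 1/10

F_att = 3/2·(g−p) = 3/2·(-2,-6) = (-3.0000,-9.0000)
o1: d²=90 > ρ²=16 → inactive
o2: d²=5 ≤ ρ²=16; F_rep = 17·(1,2)/5² = (0.6800,1.3600)
o3: d²=25 > ρ²=16 → inactive
o4: d²=85 > ρ²=16 → inactive
F = F_att + ΣF_rep = (-2.3200,-7.6400)
Δp = p'−p = (-0.2320,-0.7640); α = Δx/Fx = (-29/125) / (-58/25) = 1/10
check: Δy/Fy = (-191/250) / (-191/25) = 1/10 ✓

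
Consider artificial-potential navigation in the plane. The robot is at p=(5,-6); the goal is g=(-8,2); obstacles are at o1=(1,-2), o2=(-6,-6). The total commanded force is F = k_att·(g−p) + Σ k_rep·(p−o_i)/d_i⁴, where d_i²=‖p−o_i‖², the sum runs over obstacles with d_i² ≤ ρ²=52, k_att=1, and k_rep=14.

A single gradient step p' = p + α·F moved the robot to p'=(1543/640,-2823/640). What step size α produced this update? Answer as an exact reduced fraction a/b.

α = 1/5

F_att = 1·(g−p) = 1·(-13,8) = (-13.0000,8.0000)
o1: d²=32 ≤ ρ²=52; F_rep = 14·(4,-4)/32² = (0.0547,-0.0547)
o2: d²=121 > ρ²=52 → inactive
F = F_att + ΣF_rep = (-12.9453,7.9453)
Δp = p'−p = (-2.5891,1.5891); α = Δx/Fx = (-1657/640) / (-1657/128) = 1/5
check: Δy/Fy = (1017/640) / (1017/128) = 1/5 ✓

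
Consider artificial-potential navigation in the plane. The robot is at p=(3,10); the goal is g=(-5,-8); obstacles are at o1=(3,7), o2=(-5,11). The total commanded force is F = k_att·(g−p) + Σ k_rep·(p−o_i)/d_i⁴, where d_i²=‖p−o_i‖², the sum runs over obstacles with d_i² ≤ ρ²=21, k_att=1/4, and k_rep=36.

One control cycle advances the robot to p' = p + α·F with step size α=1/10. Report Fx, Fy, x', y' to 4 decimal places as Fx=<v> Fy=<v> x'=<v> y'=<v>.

F_att = 1/4·(g−p) = 1/4·(-8,-18) = (-2.0000,-4.5000)
o1: d²=9 ≤ ρ²=21; F_rep = 36·(0,3)/9² = (0.0000,1.3333)
o2: d²=65 > ρ²=21 → inactive
F = F_att + ΣF_rep = (-2.0000,-3.1667)
p' = p + 1/10·F = (2.8000,9.6833)

Fx=-2.0000 Fy=-3.1667 x'=2.8000 y'=9.6833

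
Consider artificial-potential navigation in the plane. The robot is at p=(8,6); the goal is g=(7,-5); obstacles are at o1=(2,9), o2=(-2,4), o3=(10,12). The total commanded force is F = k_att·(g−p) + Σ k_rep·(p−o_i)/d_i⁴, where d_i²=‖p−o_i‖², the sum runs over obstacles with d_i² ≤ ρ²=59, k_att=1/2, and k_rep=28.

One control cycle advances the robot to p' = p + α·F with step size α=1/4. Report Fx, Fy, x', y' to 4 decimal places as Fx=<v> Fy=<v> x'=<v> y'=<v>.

F_att = 1/2·(g−p) = 1/2·(-1,-11) = (-0.5000,-5.5000)
o1: d²=45 ≤ ρ²=59; F_rep = 28·(6,-3)/45² = (0.0830,-0.0415)
o2: d²=104 > ρ²=59 → inactive
o3: d²=40 ≤ ρ²=59; F_rep = 28·(-2,-6)/40² = (-0.0350,-0.1050)
F = F_att + ΣF_rep = (-0.4520,-5.6465)
p' = p + 1/4·F = (7.8870,4.5884)

Fx=-0.4520 Fy=-5.6465 x'=7.8870 y'=4.5884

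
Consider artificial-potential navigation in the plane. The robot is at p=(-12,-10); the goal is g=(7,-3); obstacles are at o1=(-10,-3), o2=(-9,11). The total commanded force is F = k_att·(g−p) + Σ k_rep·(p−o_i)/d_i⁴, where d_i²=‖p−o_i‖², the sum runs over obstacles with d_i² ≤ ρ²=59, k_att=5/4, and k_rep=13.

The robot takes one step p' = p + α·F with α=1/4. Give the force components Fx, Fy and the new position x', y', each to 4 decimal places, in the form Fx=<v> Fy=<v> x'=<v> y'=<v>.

F_att = 5/4·(g−p) = 5/4·(19,7) = (23.7500,8.7500)
o1: d²=53 ≤ ρ²=59; F_rep = 13·(-2,-7)/53² = (-0.0093,-0.0324)
o2: d²=450 > ρ²=59 → inactive
F = F_att + ΣF_rep = (23.7407,8.7176)
p' = p + 1/4·F = (-6.0648,-7.8206)

Fx=23.7407 Fy=8.7176 x'=-6.0648 y'=-7.8206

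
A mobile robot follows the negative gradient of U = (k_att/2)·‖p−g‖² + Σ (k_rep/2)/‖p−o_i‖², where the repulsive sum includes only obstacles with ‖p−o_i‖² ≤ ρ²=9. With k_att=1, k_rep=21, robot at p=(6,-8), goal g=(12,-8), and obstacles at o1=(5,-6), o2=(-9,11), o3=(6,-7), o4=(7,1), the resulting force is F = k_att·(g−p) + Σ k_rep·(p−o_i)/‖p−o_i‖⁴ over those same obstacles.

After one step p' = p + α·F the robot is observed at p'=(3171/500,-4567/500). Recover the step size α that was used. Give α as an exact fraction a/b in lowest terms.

F_att = 1·(g−p) = 1·(6,0) = (6.0000,0.0000)
o1: d²=5 ≤ ρ²=9; F_rep = 21·(1,-2)/5² = (0.8400,-1.6800)
o2: d²=586 > ρ²=9 → inactive
o3: d²=1 ≤ ρ²=9; F_rep = 21·(0,-1)/1² = (0.0000,-21.0000)
o4: d²=82 > ρ²=9 → inactive
F = F_att + ΣF_rep = (6.8400,-22.6800)
Δp = p'−p = (0.3420,-1.1340); α = Δx/Fx = (171/500) / (171/25) = 1/20
check: Δy/Fy = (-567/500) / (-567/25) = 1/20 ✓

α = 1/20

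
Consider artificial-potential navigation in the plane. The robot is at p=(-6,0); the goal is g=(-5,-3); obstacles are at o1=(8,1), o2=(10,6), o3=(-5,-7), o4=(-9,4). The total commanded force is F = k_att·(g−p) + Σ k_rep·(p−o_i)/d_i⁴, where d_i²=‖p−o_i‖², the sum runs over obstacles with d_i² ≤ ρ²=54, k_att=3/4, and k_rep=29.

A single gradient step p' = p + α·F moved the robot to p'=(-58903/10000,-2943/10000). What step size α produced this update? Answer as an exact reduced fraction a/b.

α = 1/8

F_att = 3/4·(g−p) = 3/4·(1,-3) = (0.7500,-2.2500)
o1: d²=197 > ρ²=54 → inactive
o2: d²=292 > ρ²=54 → inactive
o3: d²=50 ≤ ρ²=54; F_rep = 29·(-1,7)/50² = (-0.0116,0.0812)
o4: d²=25 ≤ ρ²=54; F_rep = 29·(3,-4)/25² = (0.1392,-0.1856)
F = F_att + ΣF_rep = (0.8776,-2.3544)
Δp = p'−p = (0.1097,-0.2943); α = Δx/Fx = (1097/10000) / (1097/1250) = 1/8
check: Δy/Fy = (-2943/10000) / (-2943/1250) = 1/8 ✓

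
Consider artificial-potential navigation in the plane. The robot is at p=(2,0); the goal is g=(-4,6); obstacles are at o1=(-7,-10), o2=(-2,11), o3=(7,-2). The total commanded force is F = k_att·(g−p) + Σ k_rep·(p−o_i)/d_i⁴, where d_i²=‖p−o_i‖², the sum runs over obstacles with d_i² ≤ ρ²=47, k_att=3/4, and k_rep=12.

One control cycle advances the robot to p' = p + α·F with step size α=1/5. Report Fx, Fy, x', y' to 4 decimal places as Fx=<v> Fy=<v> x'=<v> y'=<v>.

Fx=-4.5713 Fy=4.5285 x'=1.0857 y'=0.9057

F_att = 3/4·(g−p) = 3/4·(-6,6) = (-4.5000,4.5000)
o1: d²=181 > ρ²=47 → inactive
o2: d²=137 > ρ²=47 → inactive
o3: d²=29 ≤ ρ²=47; F_rep = 12·(-5,2)/29² = (-0.0713,0.0285)
F = F_att + ΣF_rep = (-4.5713,4.5285)
p' = p + 1/5·F = (1.0857,0.9057)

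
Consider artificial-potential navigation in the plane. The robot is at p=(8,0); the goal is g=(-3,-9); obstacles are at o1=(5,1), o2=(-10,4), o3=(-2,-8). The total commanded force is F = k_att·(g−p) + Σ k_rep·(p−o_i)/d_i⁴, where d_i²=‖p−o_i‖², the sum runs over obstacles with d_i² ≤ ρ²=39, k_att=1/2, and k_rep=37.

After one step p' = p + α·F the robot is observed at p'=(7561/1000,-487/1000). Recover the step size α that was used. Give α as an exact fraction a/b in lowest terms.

α = 1/10

F_att = 1/2·(g−p) = 1/2·(-11,-9) = (-5.5000,-4.5000)
o1: d²=10 ≤ ρ²=39; F_rep = 37·(3,-1)/10² = (1.1100,-0.3700)
o2: d²=340 > ρ²=39 → inactive
o3: d²=164 > ρ²=39 → inactive
F = F_att + ΣF_rep = (-4.3900,-4.8700)
Δp = p'−p = (-0.4390,-0.4870); α = Δx/Fx = (-439/1000) / (-439/100) = 1/10
check: Δy/Fy = (-487/1000) / (-487/100) = 1/10 ✓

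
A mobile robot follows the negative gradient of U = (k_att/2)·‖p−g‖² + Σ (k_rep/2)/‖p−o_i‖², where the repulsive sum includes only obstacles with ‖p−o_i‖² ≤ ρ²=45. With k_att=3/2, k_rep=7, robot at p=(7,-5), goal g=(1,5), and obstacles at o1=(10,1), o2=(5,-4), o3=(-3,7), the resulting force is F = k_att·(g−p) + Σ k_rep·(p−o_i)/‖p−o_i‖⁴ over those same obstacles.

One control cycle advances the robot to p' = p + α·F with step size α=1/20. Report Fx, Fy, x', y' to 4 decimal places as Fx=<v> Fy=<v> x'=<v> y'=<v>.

F_att = 3/2·(g−p) = 3/2·(-6,10) = (-9.0000,15.0000)
o1: d²=45 ≤ ρ²=45; F_rep = 7·(-3,-6)/45² = (-0.0104,-0.0207)
o2: d²=5 ≤ ρ²=45; F_rep = 7·(2,-1)/5² = (0.5600,-0.2800)
o3: d²=244 > ρ²=45 → inactive
F = F_att + ΣF_rep = (-8.4504,14.6993)
p' = p + 1/20·F = (6.5775,-4.2650)

Fx=-8.4504 Fy=14.6993 x'=6.5775 y'=-4.2650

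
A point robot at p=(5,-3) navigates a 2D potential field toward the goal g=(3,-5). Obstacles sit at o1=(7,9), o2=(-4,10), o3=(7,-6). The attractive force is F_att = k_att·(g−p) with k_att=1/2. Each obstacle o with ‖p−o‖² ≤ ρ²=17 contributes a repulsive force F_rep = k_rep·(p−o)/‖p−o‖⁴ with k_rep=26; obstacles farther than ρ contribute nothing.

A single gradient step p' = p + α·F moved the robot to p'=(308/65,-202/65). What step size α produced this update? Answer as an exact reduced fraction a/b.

α = 1/5

F_att = 1/2·(g−p) = 1/2·(-2,-2) = (-1.0000,-1.0000)
o1: d²=148 > ρ²=17 → inactive
o2: d²=250 > ρ²=17 → inactive
o3: d²=13 ≤ ρ²=17; F_rep = 26·(-2,3)/13² = (-0.3077,0.4615)
F = F_att + ΣF_rep = (-1.3077,-0.5385)
Δp = p'−p = (-0.2615,-0.1077); α = Δx/Fx = (-17/65) / (-17/13) = 1/5
check: Δy/Fy = (-7/65) / (-7/13) = 1/5 ✓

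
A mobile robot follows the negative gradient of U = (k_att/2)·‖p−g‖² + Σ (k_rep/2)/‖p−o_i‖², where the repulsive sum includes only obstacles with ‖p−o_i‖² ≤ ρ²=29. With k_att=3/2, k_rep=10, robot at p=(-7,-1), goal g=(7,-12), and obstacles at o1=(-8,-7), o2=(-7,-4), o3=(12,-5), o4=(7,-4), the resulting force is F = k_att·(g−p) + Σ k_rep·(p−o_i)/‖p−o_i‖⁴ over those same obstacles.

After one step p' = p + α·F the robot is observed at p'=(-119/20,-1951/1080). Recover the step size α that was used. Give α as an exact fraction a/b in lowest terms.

F_att = 3/2·(g−p) = 3/2·(14,-11) = (21.0000,-16.5000)
o1: d²=37 > ρ²=29 → inactive
o2: d²=9 ≤ ρ²=29; F_rep = 10·(0,3)/9² = (0.0000,0.3704)
o3: d²=377 > ρ²=29 → inactive
o4: d²=205 > ρ²=29 → inactive
F = F_att + ΣF_rep = (21.0000,-16.1296)
Δp = p'−p = (1.0500,-0.8065); α = Δx/Fx = (21/20) / (21) = 1/20
check: Δy/Fy = (-871/1080) / (-871/54) = 1/20 ✓

α = 1/20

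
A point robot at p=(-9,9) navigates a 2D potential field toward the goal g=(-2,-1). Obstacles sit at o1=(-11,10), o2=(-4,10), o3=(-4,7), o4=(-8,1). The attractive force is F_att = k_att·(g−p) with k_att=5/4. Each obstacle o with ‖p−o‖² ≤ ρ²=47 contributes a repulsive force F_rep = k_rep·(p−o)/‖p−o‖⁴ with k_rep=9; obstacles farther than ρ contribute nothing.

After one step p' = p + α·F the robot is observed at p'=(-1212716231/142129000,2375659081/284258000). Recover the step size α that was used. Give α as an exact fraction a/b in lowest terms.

α = 1/20

F_att = 5/4·(g−p) = 5/4·(7,-10) = (8.7500,-12.5000)
o1: d²=5 ≤ ρ²=47; F_rep = 9·(2,-1)/5² = (0.7200,-0.3600)
o2: d²=26 ≤ ρ²=47; F_rep = 9·(-5,-1)/26² = (-0.0666,-0.0133)
o3: d²=29 ≤ ρ²=47; F_rep = 9·(-5,2)/29² = (-0.0535,0.0214)
o4: d²=65 > ρ²=47 → inactive
F = F_att + ΣF_rep = (9.3499,-12.8519)
Δp = p'−p = (0.4675,-0.6426); α = Δx/Fx = (66444769/142129000) / (66444769/7106450) = 1/20
check: Δy/Fy = (-182662919/284258000) / (-182662919/14212900) = 1/20 ✓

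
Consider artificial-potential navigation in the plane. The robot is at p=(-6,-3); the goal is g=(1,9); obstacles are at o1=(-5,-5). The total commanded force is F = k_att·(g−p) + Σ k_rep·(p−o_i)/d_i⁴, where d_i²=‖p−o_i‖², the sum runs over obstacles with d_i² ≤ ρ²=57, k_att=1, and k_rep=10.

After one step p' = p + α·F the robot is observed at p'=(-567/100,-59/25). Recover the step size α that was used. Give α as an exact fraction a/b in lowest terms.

α = 1/20

F_att = 1·(g−p) = 1·(7,12) = (7.0000,12.0000)
o1: d²=5 ≤ ρ²=57; F_rep = 10·(-1,2)/5² = (-0.4000,0.8000)
F = F_att + ΣF_rep = (6.6000,12.8000)
Δp = p'−p = (0.3300,0.6400); α = Δx/Fx = (33/100) / (33/5) = 1/20
check: Δy/Fy = (16/25) / (64/5) = 1/20 ✓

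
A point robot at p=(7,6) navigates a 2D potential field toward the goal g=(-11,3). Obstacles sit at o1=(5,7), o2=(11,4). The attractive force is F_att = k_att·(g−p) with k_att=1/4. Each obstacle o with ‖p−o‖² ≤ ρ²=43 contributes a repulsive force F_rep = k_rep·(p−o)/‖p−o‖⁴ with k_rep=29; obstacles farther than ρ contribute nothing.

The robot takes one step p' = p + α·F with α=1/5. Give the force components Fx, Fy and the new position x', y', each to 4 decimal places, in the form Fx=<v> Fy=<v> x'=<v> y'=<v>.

Fx=-2.4700 Fy=-1.7650 x'=6.5060 y'=5.6470

F_att = 1/4·(g−p) = 1/4·(-18,-3) = (-4.5000,-0.7500)
o1: d²=5 ≤ ρ²=43; F_rep = 29·(2,-1)/5² = (2.3200,-1.1600)
o2: d²=20 ≤ ρ²=43; F_rep = 29·(-4,2)/20² = (-0.2900,0.1450)
F = F_att + ΣF_rep = (-2.4700,-1.7650)
p' = p + 1/5·F = (6.5060,5.6470)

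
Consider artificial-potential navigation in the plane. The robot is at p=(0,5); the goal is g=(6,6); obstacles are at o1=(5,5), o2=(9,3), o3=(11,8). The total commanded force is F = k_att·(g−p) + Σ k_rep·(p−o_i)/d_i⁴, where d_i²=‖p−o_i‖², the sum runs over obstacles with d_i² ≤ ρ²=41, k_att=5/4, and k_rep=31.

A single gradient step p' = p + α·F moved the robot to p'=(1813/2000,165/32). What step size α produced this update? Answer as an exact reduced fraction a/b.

F_att = 5/4·(g−p) = 5/4·(6,1) = (7.5000,1.2500)
o1: d²=25 ≤ ρ²=41; F_rep = 31·(-5,0)/25² = (-0.2480,0.0000)
o2: d²=85 > ρ²=41 → inactive
o3: d²=130 > ρ²=41 → inactive
F = F_att + ΣF_rep = (7.2520,1.2500)
Δp = p'−p = (0.9065,0.1562); α = Δx/Fx = (1813/2000) / (1813/250) = 1/8
check: Δy/Fy = (5/32) / (5/4) = 1/8 ✓

α = 1/8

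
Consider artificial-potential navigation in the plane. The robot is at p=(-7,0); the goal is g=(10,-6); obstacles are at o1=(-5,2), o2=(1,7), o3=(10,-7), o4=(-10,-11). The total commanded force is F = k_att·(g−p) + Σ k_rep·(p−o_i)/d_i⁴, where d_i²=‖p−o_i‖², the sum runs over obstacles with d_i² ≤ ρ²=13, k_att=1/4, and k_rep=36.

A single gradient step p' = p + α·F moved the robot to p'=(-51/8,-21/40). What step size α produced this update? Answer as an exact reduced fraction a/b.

α = 1/5

F_att = 1/4·(g−p) = 1/4·(17,-6) = (4.2500,-1.5000)
o1: d²=8 ≤ ρ²=13; F_rep = 36·(-2,-2)/8² = (-1.1250,-1.1250)
o2: d²=113 > ρ²=13 → inactive
o3: d²=338 > ρ²=13 → inactive
o4: d²=130 > ρ²=13 → inactive
F = F_att + ΣF_rep = (3.1250,-2.6250)
Δp = p'−p = (0.6250,-0.5250); α = Δx/Fx = (5/8) / (25/8) = 1/5
check: Δy/Fy = (-21/40) / (-21/8) = 1/5 ✓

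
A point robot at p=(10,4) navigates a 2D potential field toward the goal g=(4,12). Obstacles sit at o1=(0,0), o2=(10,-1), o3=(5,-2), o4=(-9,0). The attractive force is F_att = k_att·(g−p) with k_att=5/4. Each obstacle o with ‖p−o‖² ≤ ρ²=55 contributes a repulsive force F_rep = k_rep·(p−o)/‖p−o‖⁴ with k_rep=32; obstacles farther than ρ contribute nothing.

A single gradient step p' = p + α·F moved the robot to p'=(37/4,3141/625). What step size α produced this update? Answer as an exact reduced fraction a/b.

F_att = 5/4·(g−p) = 5/4·(-6,8) = (-7.5000,10.0000)
o1: d²=116 > ρ²=55 → inactive
o2: d²=25 ≤ ρ²=55; F_rep = 32·(0,5)/25² = (0.0000,0.2560)
o3: d²=61 > ρ²=55 → inactive
o4: d²=377 > ρ²=55 → inactive
F = F_att + ΣF_rep = (-7.5000,10.2560)
Δp = p'−p = (-0.7500,1.0256); α = Δx/Fx = (-3/4) / (-15/2) = 1/10
check: Δy/Fy = (641/625) / (1282/125) = 1/10 ✓

α = 1/10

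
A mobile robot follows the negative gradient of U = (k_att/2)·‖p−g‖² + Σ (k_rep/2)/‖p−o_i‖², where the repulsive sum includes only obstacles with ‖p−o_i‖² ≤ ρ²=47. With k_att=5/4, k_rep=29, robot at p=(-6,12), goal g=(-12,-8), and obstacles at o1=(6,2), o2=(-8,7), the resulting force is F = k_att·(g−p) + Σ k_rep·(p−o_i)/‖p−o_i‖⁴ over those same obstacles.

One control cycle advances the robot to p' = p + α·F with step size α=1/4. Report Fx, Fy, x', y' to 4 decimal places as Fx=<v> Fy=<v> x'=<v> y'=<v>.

Fx=-7.4310 Fy=-24.8276 x'=-7.8578 y'=5.7931

F_att = 5/4·(g−p) = 5/4·(-6,-20) = (-7.5000,-25.0000)
o1: d²=244 > ρ²=47 → inactive
o2: d²=29 ≤ ρ²=47; F_rep = 29·(2,5)/29² = (0.0690,0.1724)
F = F_att + ΣF_rep = (-7.4310,-24.8276)
p' = p + 1/4·F = (-7.8578,5.7931)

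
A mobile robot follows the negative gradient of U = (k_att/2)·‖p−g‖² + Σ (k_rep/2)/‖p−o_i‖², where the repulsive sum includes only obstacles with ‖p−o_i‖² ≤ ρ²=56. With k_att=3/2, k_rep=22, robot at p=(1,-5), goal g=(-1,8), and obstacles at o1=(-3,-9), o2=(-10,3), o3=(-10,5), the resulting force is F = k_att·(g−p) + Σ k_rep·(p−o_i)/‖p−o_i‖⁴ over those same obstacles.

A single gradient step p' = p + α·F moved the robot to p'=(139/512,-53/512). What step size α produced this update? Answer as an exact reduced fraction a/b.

α = 1/4

F_att = 3/2·(g−p) = 3/2·(-2,13) = (-3.0000,19.5000)
o1: d²=32 ≤ ρ²=56; F_rep = 22·(4,4)/32² = (0.0859,0.0859)
o2: d²=185 > ρ²=56 → inactive
o3: d²=221 > ρ²=56 → inactive
F = F_att + ΣF_rep = (-2.9141,19.5859)
Δp = p'−p = (-0.7285,4.8965); α = Δx/Fx = (-373/512) / (-373/128) = 1/4
check: Δy/Fy = (2507/512) / (2507/128) = 1/4 ✓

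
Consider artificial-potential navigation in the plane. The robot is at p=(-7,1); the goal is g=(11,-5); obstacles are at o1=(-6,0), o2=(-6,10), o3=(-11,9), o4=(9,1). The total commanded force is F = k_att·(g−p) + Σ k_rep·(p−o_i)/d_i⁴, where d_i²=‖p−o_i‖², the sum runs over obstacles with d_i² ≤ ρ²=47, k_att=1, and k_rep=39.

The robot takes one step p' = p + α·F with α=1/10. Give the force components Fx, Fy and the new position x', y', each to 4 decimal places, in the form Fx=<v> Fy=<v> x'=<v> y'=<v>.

Fx=8.2500 Fy=3.7500 x'=-6.1750 y'=1.3750

F_att = 1·(g−p) = 1·(18,-6) = (18.0000,-6.0000)
o1: d²=2 ≤ ρ²=47; F_rep = 39·(-1,1)/2² = (-9.7500,9.7500)
o2: d²=82 > ρ²=47 → inactive
o3: d²=80 > ρ²=47 → inactive
o4: d²=256 > ρ²=47 → inactive
F = F_att + ΣF_rep = (8.2500,3.7500)
p' = p + 1/10·F = (-6.1750,1.3750)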